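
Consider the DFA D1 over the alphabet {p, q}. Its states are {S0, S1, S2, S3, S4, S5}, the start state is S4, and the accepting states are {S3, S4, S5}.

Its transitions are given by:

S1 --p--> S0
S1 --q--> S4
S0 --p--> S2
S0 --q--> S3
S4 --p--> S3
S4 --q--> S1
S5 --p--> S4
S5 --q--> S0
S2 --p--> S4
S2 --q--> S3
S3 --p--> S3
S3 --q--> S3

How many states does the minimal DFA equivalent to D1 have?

5

Reachable states from the start: {S0,S1,S2,S3,S4}. Unreachable: {S5} — drop them.
Start with accepting vs non-accepting: {S3,S4} | {S0,S1,S2}.
Split {S3,S4} by δ(·,q) → {S3} and {S4}.
Split {S0,S1,S2} by δ(·,p) → {S0,S1} and {S2}.
On input p, block {S0,S1} splits into {S0} and {S1}.
The partition is now stable with 5 blocks: {S3} | {S0} | {S4} | {S2} | {S1}.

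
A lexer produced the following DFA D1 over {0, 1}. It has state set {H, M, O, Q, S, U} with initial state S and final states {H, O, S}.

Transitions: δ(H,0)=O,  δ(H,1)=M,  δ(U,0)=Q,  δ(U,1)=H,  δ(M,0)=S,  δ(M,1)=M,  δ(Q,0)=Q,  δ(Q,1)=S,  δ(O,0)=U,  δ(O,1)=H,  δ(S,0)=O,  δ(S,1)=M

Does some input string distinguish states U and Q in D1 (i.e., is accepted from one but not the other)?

Initial partition by acceptance: {H,O,S} | {M,Q,U}.
Refine {H,O,S} on symbol 0: members go to different blocks, giving {H,S} and {O}.
Refine {M,Q,U} on symbol 0: members go to different blocks, giving {Q,U} and {M}.
No further refinement is possible. Final partition (4 blocks): {H,S} | {Q,U} | {O} | {M}.
U and Q lie in the same block of the stable partition, so they are equivalent — no string distinguishes them.

No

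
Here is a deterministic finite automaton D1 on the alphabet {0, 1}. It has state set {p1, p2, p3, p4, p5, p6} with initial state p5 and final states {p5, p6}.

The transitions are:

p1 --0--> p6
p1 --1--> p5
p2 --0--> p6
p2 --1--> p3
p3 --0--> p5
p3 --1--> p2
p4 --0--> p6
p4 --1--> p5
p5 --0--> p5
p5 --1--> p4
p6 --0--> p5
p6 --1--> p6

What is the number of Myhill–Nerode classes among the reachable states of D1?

States {p1,p2,p3} cannot be reached from the start state, so discard them.
Start with accepting vs non-accepting: {p5,p6} | {p4}.
Refine {p5,p6} on symbol 1: members go to different blocks, giving {p5} and {p6}.
The partition is now stable with 3 blocks: {p5} | {p4} | {p6}.

3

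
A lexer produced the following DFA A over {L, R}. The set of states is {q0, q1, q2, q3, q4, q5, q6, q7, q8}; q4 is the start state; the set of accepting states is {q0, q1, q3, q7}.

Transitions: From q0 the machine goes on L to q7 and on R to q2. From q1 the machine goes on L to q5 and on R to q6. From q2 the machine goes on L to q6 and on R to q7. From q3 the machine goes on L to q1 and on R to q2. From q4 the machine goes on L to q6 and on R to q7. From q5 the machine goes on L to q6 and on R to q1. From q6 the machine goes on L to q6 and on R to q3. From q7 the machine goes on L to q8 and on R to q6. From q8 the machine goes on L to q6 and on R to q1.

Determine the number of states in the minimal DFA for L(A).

States {q0} cannot be reached from the start state, so discard them.
Start with accepting vs non-accepting: {q1,q3,q7} | {q2,q4,q5,q6,q8}.
Refine {q1,q3,q7} on symbol L: members go to different blocks, giving {q1,q7} and {q3}.
On input R, block {q2,q4,q5,q6,q8} splits into {q2,q4,q5,q8} and {q6}.
Stable partition: {q1,q7} | {q2,q4,q5,q8} | {q3} | {q6} — 4 equivalence classes.

4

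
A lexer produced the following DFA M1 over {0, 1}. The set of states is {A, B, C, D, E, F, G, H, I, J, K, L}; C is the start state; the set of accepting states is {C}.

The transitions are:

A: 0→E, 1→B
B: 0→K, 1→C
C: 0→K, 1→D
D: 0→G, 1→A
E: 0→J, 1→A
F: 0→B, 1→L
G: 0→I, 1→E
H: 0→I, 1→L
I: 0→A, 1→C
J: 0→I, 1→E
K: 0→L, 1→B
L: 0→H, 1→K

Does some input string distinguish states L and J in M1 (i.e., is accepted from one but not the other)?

States {F} cannot be reached from the start state, so discard them.
Start with accepting vs non-accepting: {C} | {A,B,D,E,G,H,I,J,K,L}.
On input 1, block {A,B,D,E,G,H,I,J,K,L} splits into {A,D,E,G,H,J,K,L} and {B,I}.
On input 0, block {A,D,E,G,H,J,K,L} splits into {A,D,E,K,L} and {G,H,J}.
Split {A,D,E,K,L} by δ(·,0) → {D,E,L} and {A,K}.
The partition is now stable with 5 blocks: {C} | {D,E,L} | {B,I} | {G,H,J} | {A,K}.
L and J end up in different blocks, so they are distinguishable. For instance, the string '01' is accepted from only J.

Yes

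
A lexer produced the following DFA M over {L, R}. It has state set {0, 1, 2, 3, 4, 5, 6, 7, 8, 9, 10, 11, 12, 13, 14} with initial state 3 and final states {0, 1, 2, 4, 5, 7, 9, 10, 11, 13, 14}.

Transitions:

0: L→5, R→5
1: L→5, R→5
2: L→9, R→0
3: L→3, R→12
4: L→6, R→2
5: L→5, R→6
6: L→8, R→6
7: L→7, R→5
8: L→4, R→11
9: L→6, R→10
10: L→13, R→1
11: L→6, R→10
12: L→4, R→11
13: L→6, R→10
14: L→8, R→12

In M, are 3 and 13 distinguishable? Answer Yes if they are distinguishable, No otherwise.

Yes

First remove the unreachable states {7,14}; 13 states remain.
Initial partition by acceptance: {0,1,2,4,5,9,10,11,13} | {3,6,8,12}.
On input L, block {0,1,2,4,5,9,10,11,13} splits into {0,1,2,5,10} and {4,9,11,13}.
Refine {0,1,2,5,10} on symbol L: members go to different blocks, giving {0,1,5} and {2,10}.
On input R, block {0,1,5} splits into {0,1} and {5}.
Refine {3,6,8,12} on symbol L: members go to different blocks, giving {3,6} and {8,12}.
Split {3,6} by δ(·,L) → {3} and {6}.
Stable partition: {0,1} | {3} | {4,9,11,13} | {2,10} | {5} | {8,12} | {6} — 7 equivalence classes.
3 and 13 end up in different blocks, so they are distinguishable. For instance, the string 'ε' is accepted from only 13.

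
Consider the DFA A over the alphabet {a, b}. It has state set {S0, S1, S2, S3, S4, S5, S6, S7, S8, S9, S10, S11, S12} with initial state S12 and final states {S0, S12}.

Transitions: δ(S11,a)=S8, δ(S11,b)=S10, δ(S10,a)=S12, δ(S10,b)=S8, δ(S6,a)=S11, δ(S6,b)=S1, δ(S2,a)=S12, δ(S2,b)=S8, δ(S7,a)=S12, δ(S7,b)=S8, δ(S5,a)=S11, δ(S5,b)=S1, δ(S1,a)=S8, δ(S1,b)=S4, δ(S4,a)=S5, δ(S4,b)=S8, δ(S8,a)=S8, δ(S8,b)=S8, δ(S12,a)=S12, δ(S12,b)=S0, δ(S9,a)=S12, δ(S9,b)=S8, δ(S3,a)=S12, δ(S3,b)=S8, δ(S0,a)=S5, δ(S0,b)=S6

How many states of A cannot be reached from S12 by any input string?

BFS from S12 reaches {S0, S1, S4, S5, S6, S8, S10, S11, S12}; the 4 state(s) S2, S3, S7, S9 are never visited.

4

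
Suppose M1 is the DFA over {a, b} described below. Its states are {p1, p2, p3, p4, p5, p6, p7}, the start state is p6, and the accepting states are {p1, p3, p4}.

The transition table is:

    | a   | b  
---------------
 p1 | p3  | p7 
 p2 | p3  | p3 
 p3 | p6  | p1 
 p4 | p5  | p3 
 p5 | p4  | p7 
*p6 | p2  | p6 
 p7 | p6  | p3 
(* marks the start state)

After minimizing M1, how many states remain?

5

Reachable states from the start: {p1,p2,p3,p6,p7}. Unreachable: {p4,p5} — drop them.
Initial partition by acceptance: {p1,p3} | {p2,p6,p7}.
Refine {p1,p3} on symbol a: members go to different blocks, giving {p1} and {p3}.
Refine {p2,p6,p7} on symbol a: members go to different blocks, giving {p6,p7} and {p2}.
Refine {p6,p7} on symbol a: members go to different blocks, giving {p6} and {p7}.
The partition is now stable with 5 blocks: {p1} | {p6} | {p3} | {p2} | {p7}.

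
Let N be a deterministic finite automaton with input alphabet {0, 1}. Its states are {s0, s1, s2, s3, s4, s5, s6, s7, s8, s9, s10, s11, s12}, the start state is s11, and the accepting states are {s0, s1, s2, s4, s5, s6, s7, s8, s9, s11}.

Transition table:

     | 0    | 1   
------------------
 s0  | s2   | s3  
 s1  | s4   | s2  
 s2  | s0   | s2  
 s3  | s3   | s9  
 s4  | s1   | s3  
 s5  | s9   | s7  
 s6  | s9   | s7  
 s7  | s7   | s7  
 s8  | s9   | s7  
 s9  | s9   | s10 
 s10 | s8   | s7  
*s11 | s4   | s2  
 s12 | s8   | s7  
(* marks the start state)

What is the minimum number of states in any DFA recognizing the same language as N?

First remove the unreachable states {s5,s6,s12}; 10 states remain.
Start with accepting vs non-accepting: {s0,s1,s2,s4,s7,s8,s9,s11} | {s3,s10}.
Refine {s0,s1,s2,s4,s7,s8,s9,s11} on symbol 1: members go to different blocks, giving {s1,s2,s7,s8,s11} and {s0,s4,s9}.
Refine {s1,s2,s7,s8,s11} on symbol 0: members go to different blocks, giving {s1,s2,s8,s11} and {s7}.
Split {s1,s2,s8,s11} by δ(·,1) → {s1,s2,s11} and {s8}.
On input 0, block {s3,s10} splits into {s3} and {s10}.
Split {s0,s4,s9} by δ(·,0) → {s0,s4} and {s9}.
No further refinement is possible. Final partition (7 blocks): {s1,s2,s11} | {s3} | {s0,s4} | {s7} | {s8} | {s10} | {s9}.

7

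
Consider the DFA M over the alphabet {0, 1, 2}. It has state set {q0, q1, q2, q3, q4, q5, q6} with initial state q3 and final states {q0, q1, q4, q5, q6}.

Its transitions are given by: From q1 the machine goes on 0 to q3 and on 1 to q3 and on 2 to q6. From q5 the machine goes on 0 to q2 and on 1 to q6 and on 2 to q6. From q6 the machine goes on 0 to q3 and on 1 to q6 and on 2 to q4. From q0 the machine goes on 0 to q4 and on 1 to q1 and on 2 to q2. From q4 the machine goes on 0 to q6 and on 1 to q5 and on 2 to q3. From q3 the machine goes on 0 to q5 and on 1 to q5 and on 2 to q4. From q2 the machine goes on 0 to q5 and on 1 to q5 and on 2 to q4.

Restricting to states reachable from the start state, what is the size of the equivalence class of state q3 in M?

2

Reachable states from the start: {q2,q3,q4,q5,q6}. Unreachable: {q0,q1} — drop them.
P0 = {q4,q5,q6} | {q2,q3}.
Refine {q4,q5,q6} on symbol 0: members go to different blocks, giving {q5,q6} and {q4}.
Refine {q5,q6} on symbol 2: members go to different blocks, giving {q5} and {q6}.
The partition is now stable with 4 blocks: {q5} | {q2,q3} | {q4} | {q6}.
State q3 belongs to the block {q2,q3}, which has 2 states.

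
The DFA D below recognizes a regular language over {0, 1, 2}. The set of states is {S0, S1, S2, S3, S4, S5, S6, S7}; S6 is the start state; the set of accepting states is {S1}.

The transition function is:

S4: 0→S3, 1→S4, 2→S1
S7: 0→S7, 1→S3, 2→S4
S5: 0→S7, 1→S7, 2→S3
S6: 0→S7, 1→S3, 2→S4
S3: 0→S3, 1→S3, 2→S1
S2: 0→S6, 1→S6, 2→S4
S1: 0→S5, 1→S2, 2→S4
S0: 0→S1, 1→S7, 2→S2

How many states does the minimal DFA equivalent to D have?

4

Reachable states from the start: {S1,S2,S3,S4,S5,S6,S7}. Unreachable: {S0} — drop them.
Start with accepting vs non-accepting: {S1} | {S2,S3,S4,S5,S6,S7}.
Split {S2,S3,S4,S5,S6,S7} by δ(·,2) → {S2,S5,S6,S7} and {S3,S4}.
Split {S2,S5,S6,S7} by δ(·,1) → {S2,S5} and {S6,S7}.
The partition is now stable with 4 blocks: {S1} | {S2,S5} | {S3,S4} | {S6,S7}.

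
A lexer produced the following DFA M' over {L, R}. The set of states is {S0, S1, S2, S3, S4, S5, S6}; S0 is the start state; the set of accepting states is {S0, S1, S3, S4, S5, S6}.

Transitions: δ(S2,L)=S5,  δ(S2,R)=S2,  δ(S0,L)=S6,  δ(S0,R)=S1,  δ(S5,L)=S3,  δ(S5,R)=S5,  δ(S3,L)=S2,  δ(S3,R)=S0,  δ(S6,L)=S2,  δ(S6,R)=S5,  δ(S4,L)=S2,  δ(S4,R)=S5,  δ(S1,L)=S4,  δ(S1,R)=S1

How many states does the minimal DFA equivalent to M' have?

3

Every state is reachable, so we keep all 7.
Start with accepting vs non-accepting: {S0,S1,S3,S4,S5,S6} | {S2}.
Split {S0,S1,S3,S4,S5,S6} by δ(·,L) → {S0,S1,S5} and {S3,S4,S6}.
The partition is now stable with 3 blocks: {S0,S1,S5} | {S2} | {S3,S4,S6}.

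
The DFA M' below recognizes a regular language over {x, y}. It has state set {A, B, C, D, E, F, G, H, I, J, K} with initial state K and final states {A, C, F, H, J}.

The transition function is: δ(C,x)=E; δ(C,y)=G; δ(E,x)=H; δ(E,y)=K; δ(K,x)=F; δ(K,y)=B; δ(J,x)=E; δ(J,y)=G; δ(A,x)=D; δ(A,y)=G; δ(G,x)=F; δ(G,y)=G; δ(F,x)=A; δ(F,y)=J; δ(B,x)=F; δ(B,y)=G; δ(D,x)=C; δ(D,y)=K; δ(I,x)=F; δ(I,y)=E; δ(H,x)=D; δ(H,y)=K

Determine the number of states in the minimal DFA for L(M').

First remove the unreachable states {I}; 10 states remain.
Start with accepting vs non-accepting: {A,C,F,H,J} | {B,D,E,G,K}.
On input x, block {A,C,F,H,J} splits into {A,C,H,J} and {F}.
On input x, block {B,D,E,G,K} splits into {B,G,K} and {D,E}.
No further refinement is possible. Final partition (4 blocks): {A,C,H,J} | {B,G,K} | {F} | {D,E}.

4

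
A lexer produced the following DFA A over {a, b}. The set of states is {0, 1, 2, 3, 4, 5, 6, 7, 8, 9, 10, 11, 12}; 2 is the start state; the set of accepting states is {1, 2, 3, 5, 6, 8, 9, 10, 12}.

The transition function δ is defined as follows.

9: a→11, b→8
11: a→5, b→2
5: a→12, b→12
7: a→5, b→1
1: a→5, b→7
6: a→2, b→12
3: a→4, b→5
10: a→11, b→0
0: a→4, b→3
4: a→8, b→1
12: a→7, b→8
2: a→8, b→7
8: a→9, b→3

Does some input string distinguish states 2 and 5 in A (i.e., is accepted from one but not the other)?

Yes

First remove the unreachable states {0,6,10}; 10 states remain.
Start with accepting vs non-accepting: {1,2,3,5,8,9,12} | {4,7,11}.
Refine {1,2,3,5,8,9,12} on symbol a: members go to different blocks, giving {1,2,5,8} and {3,9,12}.
Refine {1,2,5,8} on symbol a: members go to different blocks, giving {1,2} and {5,8}.
No further refinement is possible. Final partition (4 blocks): {1,2} | {4,7,11} | {3,9,12} | {5,8}.
2 and 5 end up in different blocks, so they are distinguishable. For instance, the string 'b' is accepted from only 5.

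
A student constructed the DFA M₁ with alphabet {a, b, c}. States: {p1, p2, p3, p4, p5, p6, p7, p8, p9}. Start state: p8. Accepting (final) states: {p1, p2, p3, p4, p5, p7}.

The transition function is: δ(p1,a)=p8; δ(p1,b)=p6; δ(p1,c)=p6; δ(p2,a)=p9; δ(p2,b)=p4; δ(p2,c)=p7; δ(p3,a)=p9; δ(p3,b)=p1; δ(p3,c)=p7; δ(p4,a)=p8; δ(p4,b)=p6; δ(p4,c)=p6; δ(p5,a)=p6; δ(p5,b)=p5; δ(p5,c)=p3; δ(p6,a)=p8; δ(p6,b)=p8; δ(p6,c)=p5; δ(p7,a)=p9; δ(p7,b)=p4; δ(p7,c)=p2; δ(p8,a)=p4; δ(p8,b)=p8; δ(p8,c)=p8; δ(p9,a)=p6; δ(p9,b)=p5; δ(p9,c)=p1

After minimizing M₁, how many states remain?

Every state is reachable, so we keep all 9.
Initial partition by acceptance: {p1,p2,p3,p4,p5,p7} | {p6,p8,p9}.
Refine {p1,p2,p3,p4,p5,p7} on symbol b: members go to different blocks, giving {p2,p3,p5,p7} and {p1,p4}.
On input b, block {p2,p3,p5,p7} splits into {p2,p3,p7} and {p5}.
Split {p6,p8,p9} by δ(·,a) → {p6,p9} and {p8}.
Refine {p6,p9} on symbol a: members go to different blocks, giving {p6} and {p9}.
No further refinement is possible. Final partition (6 blocks): {p2,p3,p7} | {p6} | {p1,p4} | {p5} | {p8} | {p9}.

6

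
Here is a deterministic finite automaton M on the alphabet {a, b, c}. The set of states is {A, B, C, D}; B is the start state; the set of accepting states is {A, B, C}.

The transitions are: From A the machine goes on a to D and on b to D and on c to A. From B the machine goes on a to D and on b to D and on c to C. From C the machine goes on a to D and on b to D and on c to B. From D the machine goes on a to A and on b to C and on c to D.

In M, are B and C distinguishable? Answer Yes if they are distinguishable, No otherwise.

Every state is reachable, so we keep all 4.
Start with accepting vs non-accepting: {A,B,C} | {D}.
Stable partition: {A,B,C} | {D} — 2 equivalence classes.
B and C lie in the same block of the stable partition, so they are equivalent — no string distinguishes them.

No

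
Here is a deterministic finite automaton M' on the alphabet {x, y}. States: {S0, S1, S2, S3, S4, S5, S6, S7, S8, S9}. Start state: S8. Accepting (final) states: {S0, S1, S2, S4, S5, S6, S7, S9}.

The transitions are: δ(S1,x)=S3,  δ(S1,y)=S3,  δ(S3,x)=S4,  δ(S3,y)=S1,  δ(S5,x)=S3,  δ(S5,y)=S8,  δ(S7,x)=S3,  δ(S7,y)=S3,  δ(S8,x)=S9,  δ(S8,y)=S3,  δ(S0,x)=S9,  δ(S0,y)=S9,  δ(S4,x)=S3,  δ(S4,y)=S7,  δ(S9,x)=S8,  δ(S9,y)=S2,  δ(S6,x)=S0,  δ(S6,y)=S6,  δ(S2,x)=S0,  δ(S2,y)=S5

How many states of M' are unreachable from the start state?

1

No path from S8 leads to S6; the other 9 states are all reachable.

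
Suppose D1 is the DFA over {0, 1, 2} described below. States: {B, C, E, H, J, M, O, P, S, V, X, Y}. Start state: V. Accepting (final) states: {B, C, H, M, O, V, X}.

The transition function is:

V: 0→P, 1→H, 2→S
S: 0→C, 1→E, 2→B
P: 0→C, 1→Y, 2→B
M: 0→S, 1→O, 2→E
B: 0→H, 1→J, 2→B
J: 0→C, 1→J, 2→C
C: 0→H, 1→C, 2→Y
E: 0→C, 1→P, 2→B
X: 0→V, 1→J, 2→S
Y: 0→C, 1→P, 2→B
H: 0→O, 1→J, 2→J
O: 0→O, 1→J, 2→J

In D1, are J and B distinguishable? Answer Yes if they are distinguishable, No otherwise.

Reachable states from the start: {B,C,E,H,J,O,P,S,V,Y}. Unreachable: {M,X} — drop them.
Initial partition by acceptance: {B,C,H,O,V} | {E,J,P,S,Y}.
Split {B,C,H,O,V} by δ(·,0) → {B,C,H,O} and {V}.
On input 1, block {B,C,H,O} splits into {B,H,O} and {C}.
Split {B,H,O} by δ(·,2) → {H,O} and {B}.
Split {E,J,P,S,Y} by δ(·,2) → {E,P,S,Y} and {J}.
The partition is now stable with 6 blocks: {H,O} | {E,P,S,Y} | {V} | {C} | {B} | {J}.
J and B end up in different blocks, so they are distinguishable. For instance, the string 'ε' is accepted from only B.

Yes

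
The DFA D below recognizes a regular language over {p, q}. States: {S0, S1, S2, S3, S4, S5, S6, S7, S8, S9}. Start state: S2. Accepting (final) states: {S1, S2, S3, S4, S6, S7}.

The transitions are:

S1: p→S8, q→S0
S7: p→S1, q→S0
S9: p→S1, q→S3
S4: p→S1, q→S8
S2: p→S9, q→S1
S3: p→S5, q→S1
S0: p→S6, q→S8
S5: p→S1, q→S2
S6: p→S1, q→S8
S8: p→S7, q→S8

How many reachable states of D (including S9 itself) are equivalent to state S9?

Reachable states from the start: {S0,S1,S2,S3,S5,S6,S7,S8,S9}. Unreachable: {S4} — drop them.
Initial partition by acceptance: {S1,S2,S3,S6,S7} | {S0,S5,S8,S9}.
On input p, block {S1,S2,S3,S6,S7} splits into {S1,S2,S3} and {S6,S7}.
Refine {S1,S2,S3} on symbol q: members go to different blocks, giving {S2,S3} and {S1}.
Split {S0,S5,S8,S9} by δ(·,p) → {S0,S8} and {S5,S9}.
Stable partition: {S2,S3} | {S0,S8} | {S6,S7} | {S1} | {S5,S9} — 5 equivalence classes.
The equivalence class containing S9 is {S5,S9}, of size 2.

2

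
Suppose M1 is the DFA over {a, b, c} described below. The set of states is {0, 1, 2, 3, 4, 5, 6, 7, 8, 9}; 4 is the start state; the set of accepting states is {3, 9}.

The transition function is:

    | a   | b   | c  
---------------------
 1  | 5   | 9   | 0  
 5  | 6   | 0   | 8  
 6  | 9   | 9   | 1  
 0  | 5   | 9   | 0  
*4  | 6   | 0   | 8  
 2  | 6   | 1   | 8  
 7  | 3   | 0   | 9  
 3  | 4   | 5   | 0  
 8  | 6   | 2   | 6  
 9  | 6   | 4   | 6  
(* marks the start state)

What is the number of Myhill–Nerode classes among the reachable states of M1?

5

Reachable states from the start: {0,1,2,4,5,6,8,9}. Unreachable: {3,7} — drop them.
Start with accepting vs non-accepting: {9} | {0,1,2,4,5,6,8}.
Split {0,1,2,4,5,6,8} by δ(·,a) → {0,1,2,4,5,8} and {6}.
On input a, block {0,1,2,4,5,8} splits into {2,4,5,8} and {0,1}.
Split {2,4,5,8} by δ(·,b) → {2,4,5} and {8}.
The partition is now stable with 5 blocks: {9} | {2,4,5} | {6} | {0,1} | {8}.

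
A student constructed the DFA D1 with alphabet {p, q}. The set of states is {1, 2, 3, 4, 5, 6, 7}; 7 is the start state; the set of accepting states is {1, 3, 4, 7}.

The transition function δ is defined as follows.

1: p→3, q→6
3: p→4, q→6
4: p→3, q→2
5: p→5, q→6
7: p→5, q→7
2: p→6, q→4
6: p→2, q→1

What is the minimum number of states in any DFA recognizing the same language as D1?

Every state is reachable, so we keep all 7.
P0 = {1,3,4,7} | {2,5,6}.
On input p, block {1,3,4,7} splits into {1,3,4} and {7}.
On input q, block {2,5,6} splits into {2,6} and {5}.
The partition is now stable with 4 blocks: {1,3,4} | {2,6} | {7} | {5}.

4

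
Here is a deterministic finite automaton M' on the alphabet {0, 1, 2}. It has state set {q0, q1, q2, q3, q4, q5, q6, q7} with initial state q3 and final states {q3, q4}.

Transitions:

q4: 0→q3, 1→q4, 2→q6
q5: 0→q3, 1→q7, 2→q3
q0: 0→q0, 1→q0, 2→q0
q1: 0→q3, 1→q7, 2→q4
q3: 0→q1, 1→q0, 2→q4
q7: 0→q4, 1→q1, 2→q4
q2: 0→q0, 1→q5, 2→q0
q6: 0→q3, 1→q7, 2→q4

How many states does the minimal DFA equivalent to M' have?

States {q2,q5} cannot be reached from the start state, so discard them.
P0 = {q3,q4} | {q0,q1,q6,q7}.
Refine {q3,q4} on symbol 0: members go to different blocks, giving {q3} and {q4}.
Split {q0,q1,q6,q7} by δ(·,0) → {q1,q6} and {q0} and {q7}.
Stable partition: {q3} | {q1,q6} | {q4} | {q0} | {q7} — 5 equivalence classes.

5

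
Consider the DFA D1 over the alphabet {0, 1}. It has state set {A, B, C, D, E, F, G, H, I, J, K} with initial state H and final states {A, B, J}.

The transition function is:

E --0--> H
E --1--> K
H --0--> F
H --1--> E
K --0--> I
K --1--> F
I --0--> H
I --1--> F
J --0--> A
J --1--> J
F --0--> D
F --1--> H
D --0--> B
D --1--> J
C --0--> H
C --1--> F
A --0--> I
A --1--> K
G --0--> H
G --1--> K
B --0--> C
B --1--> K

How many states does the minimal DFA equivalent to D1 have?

8

First remove the unreachable states {G}; 10 states remain.
Start with accepting vs non-accepting: {A,B,J} | {C,D,E,F,H,I,K}.
On input 0, block {A,B,J} splits into {A,B} and {J}.
Refine {C,D,E,F,H,I,K} on symbol 0: members go to different blocks, giving {C,E,F,H,I,K} and {D}.
On input 0, block {C,E,F,H,I,K} splits into {C,E,H,I,K} and {F}.
Refine {C,E,H,I,K} on symbol 0: members go to different blocks, giving {C,E,I,K} and {H}.
On input 0, block {C,E,I,K} splits into {C,E,I} and {K}.
Split {C,E,I} by δ(·,1) → {C,I} and {E}.
The partition is now stable with 8 blocks: {A,B} | {C,I} | {J} | {D} | {F} | {H} | {K} | {E}.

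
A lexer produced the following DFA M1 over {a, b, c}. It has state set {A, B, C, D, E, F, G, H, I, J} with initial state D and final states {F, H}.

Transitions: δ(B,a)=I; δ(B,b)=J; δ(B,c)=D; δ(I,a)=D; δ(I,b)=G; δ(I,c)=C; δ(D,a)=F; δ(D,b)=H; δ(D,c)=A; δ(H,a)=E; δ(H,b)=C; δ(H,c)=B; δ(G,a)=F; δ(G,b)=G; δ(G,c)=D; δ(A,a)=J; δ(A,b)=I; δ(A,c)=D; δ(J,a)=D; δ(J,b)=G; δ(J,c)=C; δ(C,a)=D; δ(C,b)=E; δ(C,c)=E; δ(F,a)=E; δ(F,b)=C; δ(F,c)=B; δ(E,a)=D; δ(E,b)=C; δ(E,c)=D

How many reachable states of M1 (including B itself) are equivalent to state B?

All states are reachable from the start state.
Start with accepting vs non-accepting: {F,H} | {A,B,C,D,E,G,I,J}.
Split {A,B,C,D,E,G,I,J} by δ(·,a) → {A,B,C,E,I,J} and {D,G}.
Split {A,B,C,E,I,J} by δ(·,a) → {C,E,I,J} and {A,B}.
Split {C,E,I,J} by δ(·,b) → {C,E} and {I,J}.
Refine {C,E} on symbol c: members go to different blocks, giving {C} and {E}.
Split {D,G} by δ(·,b) → {D} and {G}.
The partition is now stable with 7 blocks: {F,H} | {C} | {D} | {A,B} | {I,J} | {E} | {G}.
State B belongs to the block {A,B}, which has 2 states.

2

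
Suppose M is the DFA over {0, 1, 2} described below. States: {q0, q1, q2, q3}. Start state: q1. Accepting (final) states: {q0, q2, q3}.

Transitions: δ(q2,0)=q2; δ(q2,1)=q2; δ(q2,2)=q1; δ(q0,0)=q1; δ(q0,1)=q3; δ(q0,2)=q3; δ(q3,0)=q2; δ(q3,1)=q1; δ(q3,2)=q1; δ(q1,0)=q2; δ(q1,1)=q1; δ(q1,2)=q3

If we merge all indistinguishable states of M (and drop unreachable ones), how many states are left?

Reachable states from the start: {q1,q2,q3}. Unreachable: {q0} — drop them.
Initial partition by acceptance: {q2,q3} | {q1}.
Refine {q2,q3} on symbol 1: members go to different blocks, giving {q2} and {q3}.
No further refinement is possible. Final partition (3 blocks): {q2} | {q1} | {q3}.

3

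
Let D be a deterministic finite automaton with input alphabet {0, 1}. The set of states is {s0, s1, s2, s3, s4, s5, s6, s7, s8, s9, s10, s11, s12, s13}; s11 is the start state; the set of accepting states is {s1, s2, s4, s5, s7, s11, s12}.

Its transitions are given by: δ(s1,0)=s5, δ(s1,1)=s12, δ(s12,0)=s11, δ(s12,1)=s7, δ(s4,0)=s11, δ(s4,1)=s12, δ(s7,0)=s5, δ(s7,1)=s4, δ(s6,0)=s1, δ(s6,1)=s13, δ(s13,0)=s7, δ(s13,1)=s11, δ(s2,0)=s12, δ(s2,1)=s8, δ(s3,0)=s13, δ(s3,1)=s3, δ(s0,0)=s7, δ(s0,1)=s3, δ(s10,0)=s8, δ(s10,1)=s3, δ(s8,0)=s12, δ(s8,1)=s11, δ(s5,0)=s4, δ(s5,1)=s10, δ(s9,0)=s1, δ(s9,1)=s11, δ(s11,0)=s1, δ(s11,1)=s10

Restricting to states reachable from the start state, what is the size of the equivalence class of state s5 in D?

2

States {s0,s2,s6,s9} cannot be reached from the start state, so discard them.
Start with accepting vs non-accepting: {s1,s4,s5,s7,s11,s12} | {s3,s8,s10,s13}.
Split {s1,s4,s5,s7,s11,s12} by δ(·,1) → {s1,s4,s7,s12} and {s5,s11}.
Split {s3,s8,s10,s13} by δ(·,0) → {s3,s10} and {s8,s13}.
Stable partition: {s1,s4,s7,s12} | {s3,s10} | {s5,s11} | {s8,s13} — 4 equivalence classes.
State s5 belongs to the block {s5,s11}, which has 2 states.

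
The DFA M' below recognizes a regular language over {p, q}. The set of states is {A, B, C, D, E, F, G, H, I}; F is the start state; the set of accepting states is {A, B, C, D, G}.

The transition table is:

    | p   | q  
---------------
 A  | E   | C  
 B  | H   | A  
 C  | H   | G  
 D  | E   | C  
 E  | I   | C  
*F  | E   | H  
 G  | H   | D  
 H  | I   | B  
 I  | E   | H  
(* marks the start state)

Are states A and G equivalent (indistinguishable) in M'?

Yes

Every state is reachable, so we keep all 9.
P0 = {A,B,C,D,G} | {E,F,H,I}.
Refine {E,F,H,I} on symbol q: members go to different blocks, giving {E,H} and {F,I}.
The partition is now stable with 3 blocks: {A,B,C,D,G} | {E,H} | {F,I}.
A and G lie in the same block of the stable partition, so they are equivalent — no string distinguishes them.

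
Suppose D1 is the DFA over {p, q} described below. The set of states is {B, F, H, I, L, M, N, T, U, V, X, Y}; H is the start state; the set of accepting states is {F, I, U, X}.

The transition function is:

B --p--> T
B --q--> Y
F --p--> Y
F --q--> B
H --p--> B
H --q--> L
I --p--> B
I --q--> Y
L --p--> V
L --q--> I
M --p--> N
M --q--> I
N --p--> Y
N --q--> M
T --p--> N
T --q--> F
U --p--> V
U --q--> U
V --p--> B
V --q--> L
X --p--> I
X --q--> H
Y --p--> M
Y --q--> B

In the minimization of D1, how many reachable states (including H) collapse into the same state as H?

Reachable states from the start: {B,F,H,I,L,M,N,T,V,Y}. Unreachable: {U,X} — drop them.
P0 = {F,I} | {B,H,L,M,N,T,V,Y}.
On input q, block {B,H,L,M,N,T,V,Y} splits into {B,H,N,V,Y} and {L,M,T}.
Split {B,H,N,V,Y} by δ(·,p) → {H,N,V} and {B,Y}.
The partition is now stable with 4 blocks: {F,I} | {H,N,V} | {L,M,T} | {B,Y}.
The equivalence class containing H is {H,N,V}, of size 3.

3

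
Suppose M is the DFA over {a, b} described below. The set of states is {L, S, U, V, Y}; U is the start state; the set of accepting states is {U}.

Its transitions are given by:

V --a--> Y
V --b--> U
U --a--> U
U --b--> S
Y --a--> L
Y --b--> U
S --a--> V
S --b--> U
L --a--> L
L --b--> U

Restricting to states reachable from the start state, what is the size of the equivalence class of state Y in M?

Every state is reachable, so we keep all 5.
Initial partition by acceptance: {U} | {L,S,V,Y}.
The partition is now stable with 2 blocks: {U} | {L,S,V,Y}.
The equivalence class containing Y is {L,S,V,Y}, of size 4.

4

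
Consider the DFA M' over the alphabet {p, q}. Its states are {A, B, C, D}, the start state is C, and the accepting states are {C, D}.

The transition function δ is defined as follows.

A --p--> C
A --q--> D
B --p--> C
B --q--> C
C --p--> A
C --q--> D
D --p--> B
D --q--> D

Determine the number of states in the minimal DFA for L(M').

All states are reachable from the start state.
P0 = {C,D} | {A,B}.
No further refinement is possible. Final partition (2 blocks): {C,D} | {A,B}.

2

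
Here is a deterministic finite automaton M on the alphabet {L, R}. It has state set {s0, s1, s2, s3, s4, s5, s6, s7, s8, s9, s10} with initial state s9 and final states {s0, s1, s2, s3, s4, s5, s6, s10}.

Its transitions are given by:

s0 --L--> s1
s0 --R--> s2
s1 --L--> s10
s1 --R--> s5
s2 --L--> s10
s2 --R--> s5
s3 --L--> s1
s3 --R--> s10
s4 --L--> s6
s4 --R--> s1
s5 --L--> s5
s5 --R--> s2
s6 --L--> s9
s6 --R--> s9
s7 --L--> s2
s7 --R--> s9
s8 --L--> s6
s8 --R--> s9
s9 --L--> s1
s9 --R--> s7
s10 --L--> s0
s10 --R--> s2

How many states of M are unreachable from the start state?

Starting at s9 and following transitions, the reachable set is {s0, s1, s2, s5, s7, s9, s10}. That leaves s3, s4, s6, s8 unreachable — 4 in total.

4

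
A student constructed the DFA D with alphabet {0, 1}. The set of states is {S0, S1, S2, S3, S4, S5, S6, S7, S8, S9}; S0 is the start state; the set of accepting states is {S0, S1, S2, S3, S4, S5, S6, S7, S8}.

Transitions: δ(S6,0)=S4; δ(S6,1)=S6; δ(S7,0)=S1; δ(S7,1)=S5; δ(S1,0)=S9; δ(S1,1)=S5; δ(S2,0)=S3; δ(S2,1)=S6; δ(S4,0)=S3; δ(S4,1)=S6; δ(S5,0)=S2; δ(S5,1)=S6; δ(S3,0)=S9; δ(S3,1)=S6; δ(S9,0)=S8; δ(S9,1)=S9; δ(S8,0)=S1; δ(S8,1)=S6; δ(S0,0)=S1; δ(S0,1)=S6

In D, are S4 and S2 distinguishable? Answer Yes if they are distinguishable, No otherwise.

Reachable states from the start: {S0,S1,S2,S3,S4,S5,S6,S8,S9}. Unreachable: {S7} — drop them.
Start with accepting vs non-accepting: {S0,S1,S2,S3,S4,S5,S6,S8} | {S9}.
Split {S0,S1,S2,S3,S4,S5,S6,S8} by δ(·,0) → {S0,S2,S4,S5,S6,S8} and {S1,S3}.
Split {S0,S2,S4,S5,S6,S8} by δ(·,0) → {S0,S2,S4,S8} and {S5,S6}.
The partition is now stable with 4 blocks: {S0,S2,S4,S8} | {S9} | {S1,S3} | {S5,S6}.
S4 and S2 lie in the same block of the stable partition, so they are equivalent — no string distinguishes them.

No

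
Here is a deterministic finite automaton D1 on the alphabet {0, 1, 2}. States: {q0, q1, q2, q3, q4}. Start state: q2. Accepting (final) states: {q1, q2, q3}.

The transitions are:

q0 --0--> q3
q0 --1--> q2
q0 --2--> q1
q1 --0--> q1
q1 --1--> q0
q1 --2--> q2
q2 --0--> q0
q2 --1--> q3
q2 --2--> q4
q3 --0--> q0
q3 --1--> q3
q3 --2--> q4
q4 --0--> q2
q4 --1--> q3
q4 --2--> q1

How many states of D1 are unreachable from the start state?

0

Every one of the 5 states is reachable from q2.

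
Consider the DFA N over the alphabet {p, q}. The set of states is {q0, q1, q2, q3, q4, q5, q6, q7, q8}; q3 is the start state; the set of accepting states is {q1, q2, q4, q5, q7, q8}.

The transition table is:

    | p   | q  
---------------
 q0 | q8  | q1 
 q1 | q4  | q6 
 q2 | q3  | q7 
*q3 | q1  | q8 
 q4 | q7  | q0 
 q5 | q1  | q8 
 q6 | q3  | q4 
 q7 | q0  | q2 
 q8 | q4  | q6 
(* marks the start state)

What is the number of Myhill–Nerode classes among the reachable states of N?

Reachable states from the start: {q0,q1,q2,q3,q4,q6,q7,q8}. Unreachable: {q5} — drop them.
P0 = {q1,q2,q4,q7,q8} | {q0,q3,q6}.
Split {q1,q2,q4,q7,q8} by δ(·,p) → {q1,q4,q8} and {q2,q7}.
Refine {q1,q4,q8} on symbol p: members go to different blocks, giving {q1,q8} and {q4}.
Refine {q0,q3,q6} on symbol p: members go to different blocks, giving {q0,q3} and {q6}.
Stable partition: {q1,q8} | {q0,q3} | {q2,q7} | {q4} | {q6} — 5 equivalence classes.

5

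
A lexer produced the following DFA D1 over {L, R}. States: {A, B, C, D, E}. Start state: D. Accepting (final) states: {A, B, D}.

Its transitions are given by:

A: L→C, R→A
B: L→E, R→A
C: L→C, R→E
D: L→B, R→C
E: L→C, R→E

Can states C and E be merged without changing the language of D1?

P0 = {A,B,D} | {C,E}.
Refine {A,B,D} on symbol L: members go to different blocks, giving {A,B} and {D}.
The partition is now stable with 3 blocks: {A,B} | {C,E} | {D}.
C and E lie in the same block of the stable partition, so they are equivalent — no string distinguishes them.

Yes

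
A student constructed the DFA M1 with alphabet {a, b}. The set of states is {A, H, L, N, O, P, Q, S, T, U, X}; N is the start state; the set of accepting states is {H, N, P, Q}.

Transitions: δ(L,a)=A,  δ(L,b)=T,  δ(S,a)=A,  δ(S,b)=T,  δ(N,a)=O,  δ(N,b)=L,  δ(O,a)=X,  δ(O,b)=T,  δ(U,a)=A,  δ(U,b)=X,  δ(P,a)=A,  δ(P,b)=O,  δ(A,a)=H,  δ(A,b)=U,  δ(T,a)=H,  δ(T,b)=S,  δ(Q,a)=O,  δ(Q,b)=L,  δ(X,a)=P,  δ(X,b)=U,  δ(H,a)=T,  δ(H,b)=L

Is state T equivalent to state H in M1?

First remove the unreachable states {Q}; 10 states remain.
P0 = {H,N,P} | {A,L,O,S,T,U,X}.
Refine {A,L,O,S,T,U,X} on symbol a: members go to different blocks, giving {L,O,S,U} and {A,T,X}.
Split {H,N,P} by δ(·,a) → {H,P} and {N}.
The partition is now stable with 4 blocks: {H,P} | {L,O,S,U} | {A,T,X} | {N}.
T and H end up in different blocks, so they are distinguishable. For instance, the string 'ε' is accepted from only H.

No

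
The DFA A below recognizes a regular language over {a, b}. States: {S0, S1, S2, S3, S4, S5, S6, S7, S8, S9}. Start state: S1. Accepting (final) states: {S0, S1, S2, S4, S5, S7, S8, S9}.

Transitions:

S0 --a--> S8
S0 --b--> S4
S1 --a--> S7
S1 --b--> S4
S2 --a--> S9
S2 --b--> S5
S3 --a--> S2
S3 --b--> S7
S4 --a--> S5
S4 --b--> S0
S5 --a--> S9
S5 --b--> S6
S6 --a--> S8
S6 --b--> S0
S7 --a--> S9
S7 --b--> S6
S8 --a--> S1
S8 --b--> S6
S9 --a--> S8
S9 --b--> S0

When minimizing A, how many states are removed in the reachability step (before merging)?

Starting at S1 and following transitions, the reachable set is {S0, S1, S4, S5, S6, S7, S8, S9}. That leaves S2, S3 unreachable — 2 in total.

2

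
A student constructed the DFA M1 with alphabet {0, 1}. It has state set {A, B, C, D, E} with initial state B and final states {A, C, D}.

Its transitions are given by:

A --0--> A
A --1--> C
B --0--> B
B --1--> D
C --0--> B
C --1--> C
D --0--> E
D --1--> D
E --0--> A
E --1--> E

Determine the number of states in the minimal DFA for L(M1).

5

Every state is reachable, so we keep all 5.
Start with accepting vs non-accepting: {A,C,D} | {B,E}.
Refine {A,C,D} on symbol 0: members go to different blocks, giving {C,D} and {A}.
Split {B,E} by δ(·,0) → {B} and {E}.
On input 0, block {C,D} splits into {C} and {D}.
Stable partition: {C} | {B} | {A} | {E} | {D} — 5 equivalence classes.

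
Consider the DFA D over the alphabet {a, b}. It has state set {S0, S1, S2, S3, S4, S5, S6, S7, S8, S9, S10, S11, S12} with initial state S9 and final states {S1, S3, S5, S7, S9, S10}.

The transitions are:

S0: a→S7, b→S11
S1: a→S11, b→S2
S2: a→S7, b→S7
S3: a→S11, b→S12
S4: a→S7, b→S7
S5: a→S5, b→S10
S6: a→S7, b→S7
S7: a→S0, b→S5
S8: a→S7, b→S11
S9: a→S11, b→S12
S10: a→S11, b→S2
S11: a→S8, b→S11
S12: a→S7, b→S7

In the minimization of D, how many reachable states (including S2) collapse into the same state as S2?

Reachable states from the start: {S0,S2,S5,S7,S8,S9,S10,S11,S12}. Unreachable: {S1,S3,S4,S6} — drop them.
Start with accepting vs non-accepting: {S5,S7,S9,S10} | {S0,S2,S8,S11,S12}.
Refine {S5,S7,S9,S10} on symbol a: members go to different blocks, giving {S7,S9,S10} and {S5}.
Split {S7,S9,S10} by δ(·,b) → {S9,S10} and {S7}.
On input a, block {S0,S2,S8,S11,S12} splits into {S0,S2,S8,S12} and {S11}.
Split {S0,S2,S8,S12} by δ(·,b) → {S0,S8} and {S2,S12}.
Stable partition: {S9,S10} | {S0,S8} | {S5} | {S7} | {S11} | {S2,S12} — 6 equivalence classes.
The equivalence class containing S2 is {S2,S12}, of size 2.

2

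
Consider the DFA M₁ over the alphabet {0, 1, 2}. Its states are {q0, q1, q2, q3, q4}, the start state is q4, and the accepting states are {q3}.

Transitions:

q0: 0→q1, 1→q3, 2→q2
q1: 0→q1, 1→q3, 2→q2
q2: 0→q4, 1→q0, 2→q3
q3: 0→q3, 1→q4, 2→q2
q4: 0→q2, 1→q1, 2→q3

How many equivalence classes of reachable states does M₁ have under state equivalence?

Every state is reachable, so we keep all 5.
Initial partition by acceptance: {q3} | {q0,q1,q2,q4}.
On input 1, block {q0,q1,q2,q4} splits into {q0,q1} and {q2,q4}.
Stable partition: {q3} | {q0,q1} | {q2,q4} — 3 equivalence classes.

3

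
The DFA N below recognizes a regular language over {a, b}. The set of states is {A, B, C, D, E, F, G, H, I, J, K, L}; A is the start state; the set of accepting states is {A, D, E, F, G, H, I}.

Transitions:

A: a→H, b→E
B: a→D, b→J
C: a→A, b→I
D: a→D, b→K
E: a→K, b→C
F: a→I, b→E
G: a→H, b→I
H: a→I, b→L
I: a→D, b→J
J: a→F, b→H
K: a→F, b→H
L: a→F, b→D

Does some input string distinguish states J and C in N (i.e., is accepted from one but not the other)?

Reachable states from the start: {A,C,D,E,F,H,I,J,K,L}. Unreachable: {B,G} — drop them.
P0 = {A,D,E,F,H,I} | {C,J,K,L}.
On input a, block {A,D,E,F,H,I} splits into {A,D,F,H,I} and {E}.
Split {A,D,F,H,I} by δ(·,b) → {D,H,I} and {A,F}.
The partition is now stable with 4 blocks: {D,H,I} | {C,J,K,L} | {E} | {A,F}.
J and C lie in the same block of the stable partition, so they are equivalent — no string distinguishes them.

No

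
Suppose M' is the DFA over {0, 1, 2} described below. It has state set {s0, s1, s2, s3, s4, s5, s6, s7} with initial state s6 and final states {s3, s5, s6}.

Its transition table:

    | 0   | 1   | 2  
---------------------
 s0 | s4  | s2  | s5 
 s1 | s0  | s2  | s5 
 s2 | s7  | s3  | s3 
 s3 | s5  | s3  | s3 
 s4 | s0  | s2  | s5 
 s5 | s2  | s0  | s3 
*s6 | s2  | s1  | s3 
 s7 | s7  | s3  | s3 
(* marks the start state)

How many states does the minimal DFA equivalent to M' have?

Start with accepting vs non-accepting: {s3,s5,s6} | {s0,s1,s2,s4,s7}.
Refine {s3,s5,s6} on symbol 0: members go to different blocks, giving {s5,s6} and {s3}.
Split {s0,s1,s2,s4,s7} by δ(·,1) → {s0,s1,s4} and {s2,s7}.
No further refinement is possible. Final partition (4 blocks): {s5,s6} | {s0,s1,s4} | {s3} | {s2,s7}.

4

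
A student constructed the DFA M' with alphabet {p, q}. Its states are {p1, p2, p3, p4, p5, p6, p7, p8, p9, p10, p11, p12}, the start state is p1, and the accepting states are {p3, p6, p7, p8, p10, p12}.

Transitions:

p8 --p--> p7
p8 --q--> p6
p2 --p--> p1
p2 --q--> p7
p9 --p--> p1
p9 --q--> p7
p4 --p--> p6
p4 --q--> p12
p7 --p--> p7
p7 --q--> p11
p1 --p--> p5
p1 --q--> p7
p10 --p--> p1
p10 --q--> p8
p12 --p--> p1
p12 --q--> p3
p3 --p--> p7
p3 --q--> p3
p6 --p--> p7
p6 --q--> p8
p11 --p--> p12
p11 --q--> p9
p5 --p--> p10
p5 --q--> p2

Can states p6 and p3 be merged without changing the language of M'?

Reachable states from the start: {p1,p2,p3,p5,p6,p7,p8,p9,p10,p11,p12}. Unreachable: {p4} — drop them.
Initial partition by acceptance: {p3,p6,p7,p8,p10,p12} | {p1,p2,p5,p9,p11}.
Refine {p3,p6,p7,p8,p10,p12} on symbol p: members go to different blocks, giving {p3,p6,p7,p8} and {p10,p12}.
On input q, block {p3,p6,p7,p8} splits into {p3,p6,p8} and {p7}.
Split {p1,p2,p5,p9,p11} by δ(·,p) → {p1,p2,p9} and {p5,p11}.
Split {p1,p2,p9} by δ(·,p) → {p2,p9} and {p1}.
No further refinement is possible. Final partition (6 blocks): {p3,p6,p8} | {p2,p9} | {p10,p12} | {p7} | {p5,p11} | {p1}.
p6 and p3 lie in the same block of the stable partition, so they are equivalent — no string distinguishes them.

Yes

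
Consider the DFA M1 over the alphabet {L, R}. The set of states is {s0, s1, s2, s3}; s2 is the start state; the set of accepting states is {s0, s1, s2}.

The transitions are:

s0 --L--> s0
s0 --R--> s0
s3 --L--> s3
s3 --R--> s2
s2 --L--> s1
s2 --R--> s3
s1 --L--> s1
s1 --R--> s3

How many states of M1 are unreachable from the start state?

Starting at s2 and following transitions, the reachable set is {s1, s2, s3}. That leaves s0 unreachable — 1 in total.

1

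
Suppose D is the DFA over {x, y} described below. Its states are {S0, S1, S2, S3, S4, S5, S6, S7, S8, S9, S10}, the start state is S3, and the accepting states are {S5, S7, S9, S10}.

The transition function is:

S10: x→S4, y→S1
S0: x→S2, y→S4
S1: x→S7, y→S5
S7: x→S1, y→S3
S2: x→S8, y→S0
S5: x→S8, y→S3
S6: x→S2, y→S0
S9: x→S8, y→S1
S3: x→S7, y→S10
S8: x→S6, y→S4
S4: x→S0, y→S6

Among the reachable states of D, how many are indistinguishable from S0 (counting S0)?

States {S9} cannot be reached from the start state, so discard them.
P0 = {S5,S7,S10} | {S0,S1,S2,S3,S4,S6,S8}.
On input x, block {S0,S1,S2,S3,S4,S6,S8} splits into {S0,S2,S4,S6,S8} and {S1,S3}.
Split {S5,S7,S10} by δ(·,x) → {S5,S10} and {S7}.
No further refinement is possible. Final partition (4 blocks): {S5,S10} | {S0,S2,S4,S6,S8} | {S1,S3} | {S7}.
The equivalence class containing S0 is {S0,S2,S4,S6,S8}, of size 5.

5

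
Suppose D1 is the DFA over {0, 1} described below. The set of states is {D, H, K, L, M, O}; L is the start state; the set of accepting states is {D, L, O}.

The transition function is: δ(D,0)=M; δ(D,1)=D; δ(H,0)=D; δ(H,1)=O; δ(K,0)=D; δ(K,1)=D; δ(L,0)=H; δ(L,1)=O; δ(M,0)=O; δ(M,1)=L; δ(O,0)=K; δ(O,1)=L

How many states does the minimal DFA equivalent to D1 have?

P0 = {D,L,O} | {H,K,M}.
No further refinement is possible. Final partition (2 blocks): {D,L,O} | {H,K,M}.

2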